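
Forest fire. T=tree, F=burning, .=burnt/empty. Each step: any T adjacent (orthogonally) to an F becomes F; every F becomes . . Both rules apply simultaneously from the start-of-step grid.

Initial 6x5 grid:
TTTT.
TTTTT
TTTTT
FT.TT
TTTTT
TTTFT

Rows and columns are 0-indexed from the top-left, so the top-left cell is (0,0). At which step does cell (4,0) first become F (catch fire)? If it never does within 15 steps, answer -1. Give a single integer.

Step 1: cell (4,0)='F' (+6 fires, +2 burnt)
  -> target ignites at step 1
Step 2: cell (4,0)='.' (+8 fires, +6 burnt)
Step 3: cell (4,0)='.' (+5 fires, +8 burnt)
Step 4: cell (4,0)='.' (+4 fires, +5 burnt)
Step 5: cell (4,0)='.' (+3 fires, +4 burnt)
Step 6: cell (4,0)='.' (+0 fires, +3 burnt)
  fire out at step 6

1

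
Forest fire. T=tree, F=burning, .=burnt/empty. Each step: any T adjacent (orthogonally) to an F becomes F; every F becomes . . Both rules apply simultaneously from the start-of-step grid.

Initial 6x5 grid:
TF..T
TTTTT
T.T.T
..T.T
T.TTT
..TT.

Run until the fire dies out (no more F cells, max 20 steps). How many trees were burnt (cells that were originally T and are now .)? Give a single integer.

Step 1: +2 fires, +1 burnt (F count now 2)
Step 2: +2 fires, +2 burnt (F count now 2)
Step 3: +3 fires, +2 burnt (F count now 3)
Step 4: +2 fires, +3 burnt (F count now 2)
Step 5: +3 fires, +2 burnt (F count now 3)
Step 6: +3 fires, +3 burnt (F count now 3)
Step 7: +2 fires, +3 burnt (F count now 2)
Step 8: +0 fires, +2 burnt (F count now 0)
Fire out after step 8
Initially T: 18, now '.': 29
Total burnt (originally-T cells now '.'): 17

Answer: 17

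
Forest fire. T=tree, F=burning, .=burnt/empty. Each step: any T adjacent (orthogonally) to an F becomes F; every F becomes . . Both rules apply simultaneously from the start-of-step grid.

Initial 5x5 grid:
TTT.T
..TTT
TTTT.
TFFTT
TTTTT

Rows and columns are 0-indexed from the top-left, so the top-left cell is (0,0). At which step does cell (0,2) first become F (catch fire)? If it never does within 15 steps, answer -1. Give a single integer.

Step 1: cell (0,2)='T' (+6 fires, +2 burnt)
Step 2: cell (0,2)='T' (+6 fires, +6 burnt)
Step 3: cell (0,2)='F' (+3 fires, +6 burnt)
  -> target ignites at step 3
Step 4: cell (0,2)='.' (+2 fires, +3 burnt)
Step 5: cell (0,2)='.' (+2 fires, +2 burnt)
Step 6: cell (0,2)='.' (+0 fires, +2 burnt)
  fire out at step 6

3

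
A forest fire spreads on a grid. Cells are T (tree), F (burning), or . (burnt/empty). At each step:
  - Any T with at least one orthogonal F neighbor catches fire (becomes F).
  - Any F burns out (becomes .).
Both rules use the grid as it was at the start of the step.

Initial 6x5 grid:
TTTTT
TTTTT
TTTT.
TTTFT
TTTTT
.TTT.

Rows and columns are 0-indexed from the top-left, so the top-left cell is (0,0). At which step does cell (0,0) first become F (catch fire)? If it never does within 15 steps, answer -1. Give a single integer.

Step 1: cell (0,0)='T' (+4 fires, +1 burnt)
Step 2: cell (0,0)='T' (+6 fires, +4 burnt)
Step 3: cell (0,0)='T' (+7 fires, +6 burnt)
Step 4: cell (0,0)='T' (+6 fires, +7 burnt)
Step 5: cell (0,0)='T' (+2 fires, +6 burnt)
Step 6: cell (0,0)='F' (+1 fires, +2 burnt)
  -> target ignites at step 6
Step 7: cell (0,0)='.' (+0 fires, +1 burnt)
  fire out at step 7

6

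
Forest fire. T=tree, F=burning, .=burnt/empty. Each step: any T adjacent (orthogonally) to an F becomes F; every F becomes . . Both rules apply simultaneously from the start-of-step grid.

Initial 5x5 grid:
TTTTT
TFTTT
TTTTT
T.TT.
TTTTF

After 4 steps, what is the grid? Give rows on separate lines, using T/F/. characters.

Step 1: 5 trees catch fire, 2 burn out
  TFTTT
  F.FTT
  TFTTT
  T.TT.
  TTTF.
Step 2: 7 trees catch fire, 5 burn out
  F.FTT
  ...FT
  F.FTT
  T.TF.
  TTF..
Step 3: 6 trees catch fire, 7 burn out
  ...FT
  ....F
  ...FT
  F.F..
  TF...
Step 4: 3 trees catch fire, 6 burn out
  ....F
  .....
  ....F
  .....
  F....

....F
.....
....F
.....
F....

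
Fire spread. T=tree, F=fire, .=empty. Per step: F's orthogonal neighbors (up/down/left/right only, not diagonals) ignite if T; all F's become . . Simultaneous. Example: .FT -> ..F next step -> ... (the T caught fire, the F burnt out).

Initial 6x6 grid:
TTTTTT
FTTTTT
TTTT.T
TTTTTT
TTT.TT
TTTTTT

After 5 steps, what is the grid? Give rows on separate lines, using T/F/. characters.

Step 1: 3 trees catch fire, 1 burn out
  FTTTTT
  .FTTTT
  FTTT.T
  TTTTTT
  TTT.TT
  TTTTTT
Step 2: 4 trees catch fire, 3 burn out
  .FTTTT
  ..FTTT
  .FTT.T
  FTTTTT
  TTT.TT
  TTTTTT
Step 3: 5 trees catch fire, 4 burn out
  ..FTTT
  ...FTT
  ..FT.T
  .FTTTT
  FTT.TT
  TTTTTT
Step 4: 6 trees catch fire, 5 burn out
  ...FTT
  ....FT
  ...F.T
  ..FTTT
  .FT.TT
  FTTTTT
Step 5: 5 trees catch fire, 6 burn out
  ....FT
  .....F
  .....T
  ...FTT
  ..F.TT
  .FTTTT

....FT
.....F
.....T
...FTT
..F.TT
.FTTTT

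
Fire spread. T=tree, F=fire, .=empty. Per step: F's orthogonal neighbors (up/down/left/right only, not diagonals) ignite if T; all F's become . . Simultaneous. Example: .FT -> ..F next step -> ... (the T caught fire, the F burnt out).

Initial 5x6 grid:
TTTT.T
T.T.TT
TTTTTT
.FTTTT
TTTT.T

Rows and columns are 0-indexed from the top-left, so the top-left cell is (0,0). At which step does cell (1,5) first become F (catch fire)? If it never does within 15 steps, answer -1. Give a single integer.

Step 1: cell (1,5)='T' (+3 fires, +1 burnt)
Step 2: cell (1,5)='T' (+5 fires, +3 burnt)
Step 3: cell (1,5)='T' (+5 fires, +5 burnt)
Step 4: cell (1,5)='T' (+4 fires, +5 burnt)
Step 5: cell (1,5)='T' (+5 fires, +4 burnt)
Step 6: cell (1,5)='F' (+1 fires, +5 burnt)
  -> target ignites at step 6
Step 7: cell (1,5)='.' (+1 fires, +1 burnt)
Step 8: cell (1,5)='.' (+0 fires, +1 burnt)
  fire out at step 8

6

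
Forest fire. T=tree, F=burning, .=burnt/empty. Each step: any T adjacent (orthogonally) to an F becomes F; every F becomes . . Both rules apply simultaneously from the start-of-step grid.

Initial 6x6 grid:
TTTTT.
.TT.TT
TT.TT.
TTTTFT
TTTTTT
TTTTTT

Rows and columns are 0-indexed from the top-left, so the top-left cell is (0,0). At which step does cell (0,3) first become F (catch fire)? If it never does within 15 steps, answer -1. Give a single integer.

Step 1: cell (0,3)='T' (+4 fires, +1 burnt)
Step 2: cell (0,3)='T' (+6 fires, +4 burnt)
Step 3: cell (0,3)='T' (+6 fires, +6 burnt)
Step 4: cell (0,3)='F' (+5 fires, +6 burnt)
  -> target ignites at step 4
Step 5: cell (0,3)='.' (+5 fires, +5 burnt)
Step 6: cell (0,3)='.' (+3 fires, +5 burnt)
Step 7: cell (0,3)='.' (+1 fires, +3 burnt)
Step 8: cell (0,3)='.' (+0 fires, +1 burnt)
  fire out at step 8

4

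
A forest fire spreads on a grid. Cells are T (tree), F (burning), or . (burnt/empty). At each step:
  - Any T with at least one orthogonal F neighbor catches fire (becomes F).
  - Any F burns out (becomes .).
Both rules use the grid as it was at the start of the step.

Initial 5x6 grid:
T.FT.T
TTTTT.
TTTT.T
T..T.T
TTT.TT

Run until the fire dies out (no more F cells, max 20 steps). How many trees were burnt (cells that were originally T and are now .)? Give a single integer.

Answer: 16

Derivation:
Step 1: +2 fires, +1 burnt (F count now 2)
Step 2: +3 fires, +2 burnt (F count now 3)
Step 3: +4 fires, +3 burnt (F count now 4)
Step 4: +3 fires, +4 burnt (F count now 3)
Step 5: +1 fires, +3 burnt (F count now 1)
Step 6: +1 fires, +1 burnt (F count now 1)
Step 7: +1 fires, +1 burnt (F count now 1)
Step 8: +1 fires, +1 burnt (F count now 1)
Step 9: +0 fires, +1 burnt (F count now 0)
Fire out after step 9
Initially T: 21, now '.': 25
Total burnt (originally-T cells now '.'): 16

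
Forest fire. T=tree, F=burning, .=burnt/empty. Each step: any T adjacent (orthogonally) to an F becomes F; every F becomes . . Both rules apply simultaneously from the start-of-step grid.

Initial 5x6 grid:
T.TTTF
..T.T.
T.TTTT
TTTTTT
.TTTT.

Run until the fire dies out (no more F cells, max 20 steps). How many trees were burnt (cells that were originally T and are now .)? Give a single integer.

Step 1: +1 fires, +1 burnt (F count now 1)
Step 2: +2 fires, +1 burnt (F count now 2)
Step 3: +2 fires, +2 burnt (F count now 2)
Step 4: +4 fires, +2 burnt (F count now 4)
Step 5: +4 fires, +4 burnt (F count now 4)
Step 6: +2 fires, +4 burnt (F count now 2)
Step 7: +2 fires, +2 burnt (F count now 2)
Step 8: +2 fires, +2 burnt (F count now 2)
Step 9: +1 fires, +2 burnt (F count now 1)
Step 10: +0 fires, +1 burnt (F count now 0)
Fire out after step 10
Initially T: 21, now '.': 29
Total burnt (originally-T cells now '.'): 20

Answer: 20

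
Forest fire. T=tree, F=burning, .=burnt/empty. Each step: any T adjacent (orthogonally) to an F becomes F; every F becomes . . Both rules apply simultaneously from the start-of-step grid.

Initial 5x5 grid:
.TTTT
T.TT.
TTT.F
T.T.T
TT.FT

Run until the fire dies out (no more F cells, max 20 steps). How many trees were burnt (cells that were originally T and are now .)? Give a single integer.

Step 1: +2 fires, +2 burnt (F count now 2)
Step 2: +0 fires, +2 burnt (F count now 0)
Fire out after step 2
Initially T: 16, now '.': 11
Total burnt (originally-T cells now '.'): 2

Answer: 2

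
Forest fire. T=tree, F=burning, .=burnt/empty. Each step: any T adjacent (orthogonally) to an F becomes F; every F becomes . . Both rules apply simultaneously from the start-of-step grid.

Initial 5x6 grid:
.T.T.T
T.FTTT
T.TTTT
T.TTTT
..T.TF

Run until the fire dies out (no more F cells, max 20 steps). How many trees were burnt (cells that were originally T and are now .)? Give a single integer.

Step 1: +4 fires, +2 burnt (F count now 4)
Step 2: +6 fires, +4 burnt (F count now 6)
Step 3: +4 fires, +6 burnt (F count now 4)
Step 4: +1 fires, +4 burnt (F count now 1)
Step 5: +0 fires, +1 burnt (F count now 0)
Fire out after step 5
Initially T: 19, now '.': 26
Total burnt (originally-T cells now '.'): 15

Answer: 15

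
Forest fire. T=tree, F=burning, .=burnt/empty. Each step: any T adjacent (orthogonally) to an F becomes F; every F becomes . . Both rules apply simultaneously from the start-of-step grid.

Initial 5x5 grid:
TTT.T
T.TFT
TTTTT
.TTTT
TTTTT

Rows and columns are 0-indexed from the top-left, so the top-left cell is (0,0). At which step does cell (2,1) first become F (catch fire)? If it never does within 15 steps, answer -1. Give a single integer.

Step 1: cell (2,1)='T' (+3 fires, +1 burnt)
Step 2: cell (2,1)='T' (+5 fires, +3 burnt)
Step 3: cell (2,1)='F' (+5 fires, +5 burnt)
  -> target ignites at step 3
Step 4: cell (2,1)='.' (+5 fires, +5 burnt)
Step 5: cell (2,1)='.' (+2 fires, +5 burnt)
Step 6: cell (2,1)='.' (+1 fires, +2 burnt)
Step 7: cell (2,1)='.' (+0 fires, +1 burnt)
  fire out at step 7

3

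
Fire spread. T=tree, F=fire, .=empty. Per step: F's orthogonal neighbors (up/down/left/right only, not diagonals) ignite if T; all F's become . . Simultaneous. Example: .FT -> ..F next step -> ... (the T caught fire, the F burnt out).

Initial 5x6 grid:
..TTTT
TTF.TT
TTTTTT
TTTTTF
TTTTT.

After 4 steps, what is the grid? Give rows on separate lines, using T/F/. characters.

Step 1: 5 trees catch fire, 2 burn out
  ..FTTT
  TF..TT
  TTFTTF
  TTTTF.
  TTTTT.
Step 2: 9 trees catch fire, 5 burn out
  ...FTT
  F...TF
  TF.FF.
  TTFF..
  TTTTF.
Step 3: 7 trees catch fire, 9 burn out
  ....FF
  ....F.
  F.....
  TF....
  TTFF..
Step 4: 2 trees catch fire, 7 burn out
  ......
  ......
  ......
  F.....
  TF....

......
......
......
F.....
TF....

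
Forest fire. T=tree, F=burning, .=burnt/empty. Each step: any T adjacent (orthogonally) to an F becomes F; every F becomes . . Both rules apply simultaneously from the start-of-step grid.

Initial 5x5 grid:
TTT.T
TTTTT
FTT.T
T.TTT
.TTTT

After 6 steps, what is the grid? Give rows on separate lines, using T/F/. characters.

Step 1: 3 trees catch fire, 1 burn out
  TTT.T
  FTTTT
  .FT.T
  F.TTT
  .TTTT
Step 2: 3 trees catch fire, 3 burn out
  FTT.T
  .FTTT
  ..F.T
  ..TTT
  .TTTT
Step 3: 3 trees catch fire, 3 burn out
  .FT.T
  ..FTT
  ....T
  ..FTT
  .TTTT
Step 4: 4 trees catch fire, 3 burn out
  ..F.T
  ...FT
  ....T
  ...FT
  .TFTT
Step 5: 4 trees catch fire, 4 burn out
  ....T
  ....F
  ....T
  ....F
  .F.FT
Step 6: 3 trees catch fire, 4 burn out
  ....F
  .....
  ....F
  .....
  ....F

....F
.....
....F
.....
....F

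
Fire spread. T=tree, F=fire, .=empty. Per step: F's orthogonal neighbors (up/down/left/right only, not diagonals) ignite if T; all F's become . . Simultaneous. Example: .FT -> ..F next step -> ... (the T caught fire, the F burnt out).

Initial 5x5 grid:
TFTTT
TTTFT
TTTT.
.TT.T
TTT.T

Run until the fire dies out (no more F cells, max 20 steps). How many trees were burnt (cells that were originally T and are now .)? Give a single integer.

Answer: 17

Derivation:
Step 1: +7 fires, +2 burnt (F count now 7)
Step 2: +4 fires, +7 burnt (F count now 4)
Step 3: +3 fires, +4 burnt (F count now 3)
Step 4: +2 fires, +3 burnt (F count now 2)
Step 5: +1 fires, +2 burnt (F count now 1)
Step 6: +0 fires, +1 burnt (F count now 0)
Fire out after step 6
Initially T: 19, now '.': 23
Total burnt (originally-T cells now '.'): 17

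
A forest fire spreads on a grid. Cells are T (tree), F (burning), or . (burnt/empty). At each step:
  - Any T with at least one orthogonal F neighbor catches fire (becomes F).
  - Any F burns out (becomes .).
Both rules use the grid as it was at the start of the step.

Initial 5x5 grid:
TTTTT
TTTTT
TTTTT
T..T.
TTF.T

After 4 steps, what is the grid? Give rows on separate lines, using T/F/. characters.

Step 1: 1 trees catch fire, 1 burn out
  TTTTT
  TTTTT
  TTTTT
  T..T.
  TF..T
Step 2: 1 trees catch fire, 1 burn out
  TTTTT
  TTTTT
  TTTTT
  T..T.
  F...T
Step 3: 1 trees catch fire, 1 burn out
  TTTTT
  TTTTT
  TTTTT
  F..T.
  ....T
Step 4: 1 trees catch fire, 1 burn out
  TTTTT
  TTTTT
  FTTTT
  ...T.
  ....T

TTTTT
TTTTT
FTTTT
...T.
....T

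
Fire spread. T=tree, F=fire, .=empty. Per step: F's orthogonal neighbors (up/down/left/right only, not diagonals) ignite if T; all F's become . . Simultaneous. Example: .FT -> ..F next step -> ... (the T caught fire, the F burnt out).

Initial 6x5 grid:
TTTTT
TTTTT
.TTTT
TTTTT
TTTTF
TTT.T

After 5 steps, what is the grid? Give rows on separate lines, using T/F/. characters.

Step 1: 3 trees catch fire, 1 burn out
  TTTTT
  TTTTT
  .TTTT
  TTTTF
  TTTF.
  TTT.F
Step 2: 3 trees catch fire, 3 burn out
  TTTTT
  TTTTT
  .TTTF
  TTTF.
  TTF..
  TTT..
Step 3: 5 trees catch fire, 3 burn out
  TTTTT
  TTTTF
  .TTF.
  TTF..
  TF...
  TTF..
Step 4: 6 trees catch fire, 5 burn out
  TTTTF
  TTTF.
  .TF..
  TF...
  F....
  TF...
Step 5: 5 trees catch fire, 6 burn out
  TTTF.
  TTF..
  .F...
  F....
  .....
  F....

TTTF.
TTF..
.F...
F....
.....
F....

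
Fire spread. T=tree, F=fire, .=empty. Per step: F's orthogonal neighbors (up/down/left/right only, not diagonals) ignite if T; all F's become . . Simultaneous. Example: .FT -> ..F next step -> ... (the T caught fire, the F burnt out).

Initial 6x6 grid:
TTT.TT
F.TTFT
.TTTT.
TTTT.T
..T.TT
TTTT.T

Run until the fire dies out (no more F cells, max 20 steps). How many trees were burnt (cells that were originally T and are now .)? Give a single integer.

Step 1: +5 fires, +2 burnt (F count now 5)
Step 2: +4 fires, +5 burnt (F count now 4)
Step 3: +3 fires, +4 burnt (F count now 3)
Step 4: +2 fires, +3 burnt (F count now 2)
Step 5: +2 fires, +2 burnt (F count now 2)
Step 6: +2 fires, +2 burnt (F count now 2)
Step 7: +2 fires, +2 burnt (F count now 2)
Step 8: +1 fires, +2 burnt (F count now 1)
Step 9: +0 fires, +1 burnt (F count now 0)
Fire out after step 9
Initially T: 25, now '.': 32
Total burnt (originally-T cells now '.'): 21

Answer: 21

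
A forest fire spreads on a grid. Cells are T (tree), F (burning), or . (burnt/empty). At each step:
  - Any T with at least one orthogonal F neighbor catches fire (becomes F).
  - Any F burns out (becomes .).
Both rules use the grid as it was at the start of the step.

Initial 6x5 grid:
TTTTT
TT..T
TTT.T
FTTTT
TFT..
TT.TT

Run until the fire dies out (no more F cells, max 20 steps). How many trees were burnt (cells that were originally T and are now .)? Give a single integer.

Answer: 20

Derivation:
Step 1: +5 fires, +2 burnt (F count now 5)
Step 2: +4 fires, +5 burnt (F count now 4)
Step 3: +4 fires, +4 burnt (F count now 4)
Step 4: +2 fires, +4 burnt (F count now 2)
Step 5: +2 fires, +2 burnt (F count now 2)
Step 6: +2 fires, +2 burnt (F count now 2)
Step 7: +1 fires, +2 burnt (F count now 1)
Step 8: +0 fires, +1 burnt (F count now 0)
Fire out after step 8
Initially T: 22, now '.': 28
Total burnt (originally-T cells now '.'): 20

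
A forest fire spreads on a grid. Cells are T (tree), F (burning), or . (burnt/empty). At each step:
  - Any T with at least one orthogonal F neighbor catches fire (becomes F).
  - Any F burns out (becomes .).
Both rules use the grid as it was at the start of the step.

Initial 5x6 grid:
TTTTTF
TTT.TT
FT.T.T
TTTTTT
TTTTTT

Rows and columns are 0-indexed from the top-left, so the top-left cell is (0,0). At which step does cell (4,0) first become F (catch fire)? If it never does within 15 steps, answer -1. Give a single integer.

Step 1: cell (4,0)='T' (+5 fires, +2 burnt)
Step 2: cell (4,0)='F' (+7 fires, +5 burnt)
  -> target ignites at step 2
Step 3: cell (4,0)='.' (+6 fires, +7 burnt)
Step 4: cell (4,0)='.' (+4 fires, +6 burnt)
Step 5: cell (4,0)='.' (+3 fires, +4 burnt)
Step 6: cell (4,0)='.' (+0 fires, +3 burnt)
  fire out at step 6

2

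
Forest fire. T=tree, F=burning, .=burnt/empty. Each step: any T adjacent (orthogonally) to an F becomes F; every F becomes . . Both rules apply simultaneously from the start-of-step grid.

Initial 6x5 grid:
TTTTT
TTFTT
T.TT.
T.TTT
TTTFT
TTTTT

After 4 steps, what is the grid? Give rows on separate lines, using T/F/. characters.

Step 1: 8 trees catch fire, 2 burn out
  TTFTT
  TF.FT
  T.FT.
  T.TFT
  TTF.F
  TTTFT
Step 2: 10 trees catch fire, 8 burn out
  TF.FT
  F...F
  T..F.
  T.F.F
  TF...
  TTF.F
Step 3: 5 trees catch fire, 10 burn out
  F...F
  .....
  F....
  T....
  F....
  TF...
Step 4: 2 trees catch fire, 5 burn out
  .....
  .....
  .....
  F....
  .....
  F....

.....
.....
.....
F....
.....
F....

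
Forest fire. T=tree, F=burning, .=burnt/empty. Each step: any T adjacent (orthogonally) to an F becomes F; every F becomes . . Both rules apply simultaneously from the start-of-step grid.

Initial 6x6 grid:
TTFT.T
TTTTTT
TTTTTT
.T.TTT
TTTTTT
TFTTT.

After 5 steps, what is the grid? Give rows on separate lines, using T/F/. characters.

Step 1: 6 trees catch fire, 2 burn out
  TF.F.T
  TTFTTT
  TTTTTT
  .T.TTT
  TFTTTT
  F.FTT.
Step 2: 8 trees catch fire, 6 burn out
  F....T
  TF.FTT
  TTFTTT
  .F.TTT
  F.FTTT
  ...FT.
Step 3: 6 trees catch fire, 8 burn out
  .....T
  F...FT
  TF.FTT
  ...TTT
  ...FTT
  ....F.
Step 4: 5 trees catch fire, 6 burn out
  .....T
  .....F
  F...FT
  ...FTT
  ....FT
  ......
Step 5: 4 trees catch fire, 5 burn out
  .....F
  ......
  .....F
  ....FT
  .....F
  ......

.....F
......
.....F
....FT
.....F
......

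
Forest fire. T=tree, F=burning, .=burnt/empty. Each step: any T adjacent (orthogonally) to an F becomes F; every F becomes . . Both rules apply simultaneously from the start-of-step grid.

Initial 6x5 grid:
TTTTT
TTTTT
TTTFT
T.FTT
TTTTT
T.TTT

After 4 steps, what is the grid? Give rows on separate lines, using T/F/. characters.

Step 1: 5 trees catch fire, 2 burn out
  TTTTT
  TTTFT
  TTF.F
  T..FT
  TTFTT
  T.TTT
Step 2: 8 trees catch fire, 5 burn out
  TTTFT
  TTF.F
  TF...
  T...F
  TF.FT
  T.FTT
Step 3: 7 trees catch fire, 8 burn out
  TTF.F
  TF...
  F....
  T....
  F...F
  T..FT
Step 4: 5 trees catch fire, 7 burn out
  TF...
  F....
  .....
  F....
  .....
  F...F

TF...
F....
.....
F....
.....
F...F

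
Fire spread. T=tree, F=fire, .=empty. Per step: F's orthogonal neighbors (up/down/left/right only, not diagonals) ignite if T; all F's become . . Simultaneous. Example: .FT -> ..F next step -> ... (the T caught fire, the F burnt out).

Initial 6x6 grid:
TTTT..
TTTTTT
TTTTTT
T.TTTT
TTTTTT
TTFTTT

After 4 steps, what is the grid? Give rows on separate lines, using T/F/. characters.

Step 1: 3 trees catch fire, 1 burn out
  TTTT..
  TTTTTT
  TTTTTT
  T.TTTT
  TTFTTT
  TF.FTT
Step 2: 5 trees catch fire, 3 burn out
  TTTT..
  TTTTTT
  TTTTTT
  T.FTTT
  TF.FTT
  F...FT
Step 3: 5 trees catch fire, 5 burn out
  TTTT..
  TTTTTT
  TTFTTT
  T..FTT
  F...FT
  .....F
Step 4: 6 trees catch fire, 5 burn out
  TTTT..
  TTFTTT
  TF.FTT
  F...FT
  .....F
  ......

TTTT..
TTFTTT
TF.FTT
F...FT
.....F
......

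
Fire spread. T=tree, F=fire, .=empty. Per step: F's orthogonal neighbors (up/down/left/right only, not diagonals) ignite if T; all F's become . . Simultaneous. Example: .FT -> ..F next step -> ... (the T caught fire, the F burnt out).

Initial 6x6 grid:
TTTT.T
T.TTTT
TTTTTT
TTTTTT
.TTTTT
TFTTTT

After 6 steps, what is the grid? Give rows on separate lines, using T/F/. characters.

Step 1: 3 trees catch fire, 1 burn out
  TTTT.T
  T.TTTT
  TTTTTT
  TTTTTT
  .FTTTT
  F.FTTT
Step 2: 3 trees catch fire, 3 burn out
  TTTT.T
  T.TTTT
  TTTTTT
  TFTTTT
  ..FTTT
  ...FTT
Step 3: 5 trees catch fire, 3 burn out
  TTTT.T
  T.TTTT
  TFTTTT
  F.FTTT
  ...FTT
  ....FT
Step 4: 5 trees catch fire, 5 burn out
  TTTT.T
  T.TTTT
  F.FTTT
  ...FTT
  ....FT
  .....F
Step 5: 5 trees catch fire, 5 burn out
  TTTT.T
  F.FTTT
  ...FTT
  ....FT
  .....F
  ......
Step 6: 5 trees catch fire, 5 burn out
  FTFT.T
  ...FTT
  ....FT
  .....F
  ......
  ......

FTFT.T
...FTT
....FT
.....F
......
......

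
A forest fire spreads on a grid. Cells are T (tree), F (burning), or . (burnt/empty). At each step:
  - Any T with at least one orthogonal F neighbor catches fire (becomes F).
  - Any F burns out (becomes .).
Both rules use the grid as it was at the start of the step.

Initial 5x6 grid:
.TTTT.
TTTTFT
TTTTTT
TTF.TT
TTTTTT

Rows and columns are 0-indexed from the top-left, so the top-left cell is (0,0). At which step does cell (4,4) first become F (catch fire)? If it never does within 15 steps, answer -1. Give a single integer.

Step 1: cell (4,4)='T' (+7 fires, +2 burnt)
Step 2: cell (4,4)='T' (+9 fires, +7 burnt)
Step 3: cell (4,4)='F' (+6 fires, +9 burnt)
  -> target ignites at step 3
Step 4: cell (4,4)='.' (+3 fires, +6 burnt)
Step 5: cell (4,4)='.' (+0 fires, +3 burnt)
  fire out at step 5

3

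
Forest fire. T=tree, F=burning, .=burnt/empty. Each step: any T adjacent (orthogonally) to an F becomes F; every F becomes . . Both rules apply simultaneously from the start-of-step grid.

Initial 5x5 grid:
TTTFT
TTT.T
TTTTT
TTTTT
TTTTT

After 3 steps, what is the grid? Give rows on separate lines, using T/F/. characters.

Step 1: 2 trees catch fire, 1 burn out
  TTF.F
  TTT.T
  TTTTT
  TTTTT
  TTTTT
Step 2: 3 trees catch fire, 2 burn out
  TF...
  TTF.F
  TTTTT
  TTTTT
  TTTTT
Step 3: 4 trees catch fire, 3 burn out
  F....
  TF...
  TTFTF
  TTTTT
  TTTTT

F....
TF...
TTFTF
TTTTT
TTTTT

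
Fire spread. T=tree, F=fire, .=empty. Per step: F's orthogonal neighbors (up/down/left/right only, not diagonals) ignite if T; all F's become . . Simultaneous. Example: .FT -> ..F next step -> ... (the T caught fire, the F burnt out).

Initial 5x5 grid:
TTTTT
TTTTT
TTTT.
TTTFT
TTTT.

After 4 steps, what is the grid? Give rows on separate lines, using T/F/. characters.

Step 1: 4 trees catch fire, 1 burn out
  TTTTT
  TTTTT
  TTTF.
  TTF.F
  TTTF.
Step 2: 4 trees catch fire, 4 burn out
  TTTTT
  TTTFT
  TTF..
  TF...
  TTF..
Step 3: 6 trees catch fire, 4 burn out
  TTTFT
  TTF.F
  TF...
  F....
  TF...
Step 4: 5 trees catch fire, 6 burn out
  TTF.F
  TF...
  F....
  .....
  F....

TTF.F
TF...
F....
.....
F....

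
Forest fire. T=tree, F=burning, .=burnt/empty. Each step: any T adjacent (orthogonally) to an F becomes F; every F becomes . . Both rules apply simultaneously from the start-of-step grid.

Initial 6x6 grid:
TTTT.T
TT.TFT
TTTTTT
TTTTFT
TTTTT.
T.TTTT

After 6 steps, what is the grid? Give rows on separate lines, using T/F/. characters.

Step 1: 6 trees catch fire, 2 burn out
  TTTT.T
  TT.F.F
  TTTTFT
  TTTF.F
  TTTTF.
  T.TTTT
Step 2: 7 trees catch fire, 6 burn out
  TTTF.F
  TT....
  TTTF.F
  TTF...
  TTTF..
  T.TTFT
Step 3: 6 trees catch fire, 7 burn out
  TTF...
  TT....
  TTF...
  TF....
  TTF...
  T.TF.F
Step 4: 5 trees catch fire, 6 burn out
  TF....
  TT....
  TF....
  F.....
  TF....
  T.F...
Step 5: 4 trees catch fire, 5 burn out
  F.....
  TF....
  F.....
  ......
  F.....
  T.....
Step 6: 2 trees catch fire, 4 burn out
  ......
  F.....
  ......
  ......
  ......
  F.....

......
F.....
......
......
......
F.....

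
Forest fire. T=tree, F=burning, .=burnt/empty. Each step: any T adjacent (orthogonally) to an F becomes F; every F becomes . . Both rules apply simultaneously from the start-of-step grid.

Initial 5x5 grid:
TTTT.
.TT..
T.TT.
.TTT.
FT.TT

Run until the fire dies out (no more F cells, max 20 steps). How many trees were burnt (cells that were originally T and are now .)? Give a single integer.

Answer: 14

Derivation:
Step 1: +1 fires, +1 burnt (F count now 1)
Step 2: +1 fires, +1 burnt (F count now 1)
Step 3: +1 fires, +1 burnt (F count now 1)
Step 4: +2 fires, +1 burnt (F count now 2)
Step 5: +3 fires, +2 burnt (F count now 3)
Step 6: +3 fires, +3 burnt (F count now 3)
Step 7: +2 fires, +3 burnt (F count now 2)
Step 8: +1 fires, +2 burnt (F count now 1)
Step 9: +0 fires, +1 burnt (F count now 0)
Fire out after step 9
Initially T: 15, now '.': 24
Total burnt (originally-T cells now '.'): 14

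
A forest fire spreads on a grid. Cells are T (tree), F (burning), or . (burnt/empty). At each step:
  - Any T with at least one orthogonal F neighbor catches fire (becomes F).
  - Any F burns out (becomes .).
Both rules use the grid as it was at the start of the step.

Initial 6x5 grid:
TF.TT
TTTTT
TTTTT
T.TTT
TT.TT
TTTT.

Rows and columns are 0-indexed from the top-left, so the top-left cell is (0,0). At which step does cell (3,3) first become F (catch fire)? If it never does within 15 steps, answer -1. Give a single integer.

Step 1: cell (3,3)='T' (+2 fires, +1 burnt)
Step 2: cell (3,3)='T' (+3 fires, +2 burnt)
Step 3: cell (3,3)='T' (+3 fires, +3 burnt)
Step 4: cell (3,3)='T' (+5 fires, +3 burnt)
Step 5: cell (3,3)='F' (+4 fires, +5 burnt)
  -> target ignites at step 5
Step 6: cell (3,3)='.' (+4 fires, +4 burnt)
Step 7: cell (3,3)='.' (+3 fires, +4 burnt)
Step 8: cell (3,3)='.' (+1 fires, +3 burnt)
Step 9: cell (3,3)='.' (+0 fires, +1 burnt)
  fire out at step 9

5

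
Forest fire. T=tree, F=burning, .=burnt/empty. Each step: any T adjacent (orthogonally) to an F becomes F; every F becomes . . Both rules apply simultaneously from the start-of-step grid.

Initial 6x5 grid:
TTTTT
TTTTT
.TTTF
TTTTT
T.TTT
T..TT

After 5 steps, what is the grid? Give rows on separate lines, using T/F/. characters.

Step 1: 3 trees catch fire, 1 burn out
  TTTTT
  TTTTF
  .TTF.
  TTTTF
  T.TTT
  T..TT
Step 2: 5 trees catch fire, 3 burn out
  TTTTF
  TTTF.
  .TF..
  TTTF.
  T.TTF
  T..TT
Step 3: 6 trees catch fire, 5 burn out
  TTTF.
  TTF..
  .F...
  TTF..
  T.TF.
  T..TF
Step 4: 5 trees catch fire, 6 burn out
  TTF..
  TF...
  .....
  TF...
  T.F..
  T..F.
Step 5: 3 trees catch fire, 5 burn out
  TF...
  F....
  .....
  F....
  T....
  T....

TF...
F....
.....
F....
T....
T....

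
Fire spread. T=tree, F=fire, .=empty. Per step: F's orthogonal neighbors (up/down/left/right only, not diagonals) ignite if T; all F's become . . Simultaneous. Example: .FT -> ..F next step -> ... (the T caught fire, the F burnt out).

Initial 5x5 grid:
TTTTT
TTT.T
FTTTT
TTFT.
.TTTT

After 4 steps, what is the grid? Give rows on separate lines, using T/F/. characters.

Step 1: 7 trees catch fire, 2 burn out
  TTTTT
  FTT.T
  .FFTT
  FF.F.
  .TFTT
Step 2: 6 trees catch fire, 7 burn out
  FTTTT
  .FF.T
  ...FT
  .....
  .F.FT
Step 3: 4 trees catch fire, 6 burn out
  .FFTT
  ....T
  ....F
  .....
  ....F
Step 4: 2 trees catch fire, 4 burn out
  ...FT
  ....F
  .....
  .....
  .....

...FT
....F
.....
.....
.....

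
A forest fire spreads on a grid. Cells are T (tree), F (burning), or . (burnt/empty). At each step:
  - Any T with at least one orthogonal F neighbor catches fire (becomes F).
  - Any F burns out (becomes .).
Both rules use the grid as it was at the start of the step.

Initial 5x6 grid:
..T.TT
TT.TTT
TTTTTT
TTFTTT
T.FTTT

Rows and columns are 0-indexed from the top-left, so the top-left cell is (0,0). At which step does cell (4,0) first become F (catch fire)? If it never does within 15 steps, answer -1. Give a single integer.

Step 1: cell (4,0)='T' (+4 fires, +2 burnt)
Step 2: cell (4,0)='T' (+5 fires, +4 burnt)
Step 3: cell (4,0)='F' (+7 fires, +5 burnt)
  -> target ignites at step 3
Step 4: cell (4,0)='.' (+3 fires, +7 burnt)
Step 5: cell (4,0)='.' (+2 fires, +3 burnt)
Step 6: cell (4,0)='.' (+1 fires, +2 burnt)
Step 7: cell (4,0)='.' (+0 fires, +1 burnt)
  fire out at step 7

3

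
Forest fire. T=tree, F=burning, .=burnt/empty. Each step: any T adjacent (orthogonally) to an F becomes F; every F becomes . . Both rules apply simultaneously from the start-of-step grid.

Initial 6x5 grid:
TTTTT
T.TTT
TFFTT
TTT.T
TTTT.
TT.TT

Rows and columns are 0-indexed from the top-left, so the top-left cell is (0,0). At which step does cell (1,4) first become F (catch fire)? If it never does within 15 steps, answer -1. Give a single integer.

Step 1: cell (1,4)='T' (+5 fires, +2 burnt)
Step 2: cell (1,4)='T' (+7 fires, +5 burnt)
Step 3: cell (1,4)='F' (+8 fires, +7 burnt)
  -> target ignites at step 3
Step 4: cell (1,4)='.' (+3 fires, +8 burnt)
Step 5: cell (1,4)='.' (+1 fires, +3 burnt)
Step 6: cell (1,4)='.' (+0 fires, +1 burnt)
  fire out at step 6

3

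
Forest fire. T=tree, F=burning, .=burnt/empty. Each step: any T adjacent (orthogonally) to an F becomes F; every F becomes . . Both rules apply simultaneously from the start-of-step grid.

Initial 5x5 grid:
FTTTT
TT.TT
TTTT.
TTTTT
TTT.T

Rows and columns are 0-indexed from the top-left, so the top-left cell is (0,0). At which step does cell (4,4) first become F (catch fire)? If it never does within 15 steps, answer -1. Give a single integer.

Step 1: cell (4,4)='T' (+2 fires, +1 burnt)
Step 2: cell (4,4)='T' (+3 fires, +2 burnt)
Step 3: cell (4,4)='T' (+3 fires, +3 burnt)
Step 4: cell (4,4)='T' (+5 fires, +3 burnt)
Step 5: cell (4,4)='T' (+4 fires, +5 burnt)
Step 6: cell (4,4)='T' (+2 fires, +4 burnt)
Step 7: cell (4,4)='T' (+1 fires, +2 burnt)
Step 8: cell (4,4)='F' (+1 fires, +1 burnt)
  -> target ignites at step 8
Step 9: cell (4,4)='.' (+0 fires, +1 burnt)
  fire out at step 9

8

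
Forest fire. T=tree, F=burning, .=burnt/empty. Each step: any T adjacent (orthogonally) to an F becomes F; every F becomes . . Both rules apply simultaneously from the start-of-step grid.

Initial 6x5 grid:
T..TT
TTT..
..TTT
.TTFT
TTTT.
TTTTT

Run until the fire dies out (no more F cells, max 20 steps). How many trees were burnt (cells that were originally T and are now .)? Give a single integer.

Step 1: +4 fires, +1 burnt (F count now 4)
Step 2: +5 fires, +4 burnt (F count now 5)
Step 3: +4 fires, +5 burnt (F count now 4)
Step 4: +3 fires, +4 burnt (F count now 3)
Step 5: +2 fires, +3 burnt (F count now 2)
Step 6: +1 fires, +2 burnt (F count now 1)
Step 7: +0 fires, +1 burnt (F count now 0)
Fire out after step 7
Initially T: 21, now '.': 28
Total burnt (originally-T cells now '.'): 19

Answer: 19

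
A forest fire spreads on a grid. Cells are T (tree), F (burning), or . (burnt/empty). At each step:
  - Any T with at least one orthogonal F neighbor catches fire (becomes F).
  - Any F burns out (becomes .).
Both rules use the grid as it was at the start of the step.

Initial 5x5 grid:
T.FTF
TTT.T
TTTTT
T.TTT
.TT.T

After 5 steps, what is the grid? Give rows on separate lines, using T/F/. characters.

Step 1: 3 trees catch fire, 2 burn out
  T..F.
  TTF.F
  TTTTT
  T.TTT
  .TT.T
Step 2: 3 trees catch fire, 3 burn out
  T....
  TF...
  TTFTF
  T.TTT
  .TT.T
Step 3: 5 trees catch fire, 3 burn out
  T....
  F....
  TF.F.
  T.FTF
  .TT.T
Step 4: 5 trees catch fire, 5 burn out
  F....
  .....
  F....
  T..F.
  .TF.F
Step 5: 2 trees catch fire, 5 burn out
  .....
  .....
  .....
  F....
  .F...

.....
.....
.....
F....
.F...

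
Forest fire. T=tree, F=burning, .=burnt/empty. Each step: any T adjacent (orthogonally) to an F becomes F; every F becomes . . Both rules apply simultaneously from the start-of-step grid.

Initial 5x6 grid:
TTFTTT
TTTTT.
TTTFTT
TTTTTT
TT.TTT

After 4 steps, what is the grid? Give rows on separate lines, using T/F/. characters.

Step 1: 7 trees catch fire, 2 burn out
  TF.FTT
  TTFFT.
  TTF.FT
  TTTFTT
  TT.TTT
Step 2: 9 trees catch fire, 7 burn out
  F...FT
  TF..F.
  TF...F
  TTF.FT
  TT.FTT
Step 3: 6 trees catch fire, 9 burn out
  .....F
  F.....
  F.....
  TF...F
  TT..FT
Step 4: 3 trees catch fire, 6 burn out
  ......
  ......
  ......
  F.....
  TF...F

......
......
......
F.....
TF...F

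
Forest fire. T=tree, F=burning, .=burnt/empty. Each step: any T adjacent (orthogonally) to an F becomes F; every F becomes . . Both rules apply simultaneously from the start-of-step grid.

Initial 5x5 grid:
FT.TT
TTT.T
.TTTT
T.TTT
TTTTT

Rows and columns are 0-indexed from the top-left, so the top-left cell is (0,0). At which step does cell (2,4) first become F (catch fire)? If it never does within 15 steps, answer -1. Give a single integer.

Step 1: cell (2,4)='T' (+2 fires, +1 burnt)
Step 2: cell (2,4)='T' (+1 fires, +2 burnt)
Step 3: cell (2,4)='T' (+2 fires, +1 burnt)
Step 4: cell (2,4)='T' (+1 fires, +2 burnt)
Step 5: cell (2,4)='T' (+2 fires, +1 burnt)
Step 6: cell (2,4)='F' (+3 fires, +2 burnt)
  -> target ignites at step 6
Step 7: cell (2,4)='.' (+4 fires, +3 burnt)
Step 8: cell (2,4)='.' (+3 fires, +4 burnt)
Step 9: cell (2,4)='.' (+2 fires, +3 burnt)
Step 10: cell (2,4)='.' (+0 fires, +2 burnt)
  fire out at step 10

6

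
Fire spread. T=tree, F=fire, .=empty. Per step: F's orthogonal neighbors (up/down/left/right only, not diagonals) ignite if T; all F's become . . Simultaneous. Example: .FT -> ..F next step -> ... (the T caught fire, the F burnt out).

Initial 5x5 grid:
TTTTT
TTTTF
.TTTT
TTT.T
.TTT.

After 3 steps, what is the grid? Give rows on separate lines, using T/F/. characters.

Step 1: 3 trees catch fire, 1 burn out
  TTTTF
  TTTF.
  .TTTF
  TTT.T
  .TTT.
Step 2: 4 trees catch fire, 3 burn out
  TTTF.
  TTF..
  .TTF.
  TTT.F
  .TTT.
Step 3: 3 trees catch fire, 4 burn out
  TTF..
  TF...
  .TF..
  TTT..
  .TTT.

TTF..
TF...
.TF..
TTT..
.TTT.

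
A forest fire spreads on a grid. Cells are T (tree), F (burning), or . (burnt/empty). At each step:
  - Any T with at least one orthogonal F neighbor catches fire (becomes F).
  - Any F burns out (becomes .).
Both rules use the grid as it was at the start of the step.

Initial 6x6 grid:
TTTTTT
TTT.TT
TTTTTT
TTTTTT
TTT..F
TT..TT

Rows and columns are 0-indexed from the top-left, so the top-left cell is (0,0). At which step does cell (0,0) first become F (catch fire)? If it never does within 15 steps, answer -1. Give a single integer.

Step 1: cell (0,0)='T' (+2 fires, +1 burnt)
Step 2: cell (0,0)='T' (+3 fires, +2 burnt)
Step 3: cell (0,0)='T' (+3 fires, +3 burnt)
Step 4: cell (0,0)='T' (+4 fires, +3 burnt)
Step 5: cell (0,0)='T' (+4 fires, +4 burnt)
Step 6: cell (0,0)='T' (+5 fires, +4 burnt)
Step 7: cell (0,0)='T' (+5 fires, +5 burnt)
Step 8: cell (0,0)='T' (+3 fires, +5 burnt)
Step 9: cell (0,0)='F' (+1 fires, +3 burnt)
  -> target ignites at step 9
Step 10: cell (0,0)='.' (+0 fires, +1 burnt)
  fire out at step 10

9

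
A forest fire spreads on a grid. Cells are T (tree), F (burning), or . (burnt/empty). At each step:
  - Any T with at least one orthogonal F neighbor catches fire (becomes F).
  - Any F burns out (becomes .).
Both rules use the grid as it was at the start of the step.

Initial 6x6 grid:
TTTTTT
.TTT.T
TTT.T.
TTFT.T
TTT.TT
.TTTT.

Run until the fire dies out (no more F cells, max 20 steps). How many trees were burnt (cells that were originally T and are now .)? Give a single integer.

Answer: 26

Derivation:
Step 1: +4 fires, +1 burnt (F count now 4)
Step 2: +5 fires, +4 burnt (F count now 5)
Step 3: +7 fires, +5 burnt (F count now 7)
Step 4: +3 fires, +7 burnt (F count now 3)
Step 5: +3 fires, +3 burnt (F count now 3)
Step 6: +2 fires, +3 burnt (F count now 2)
Step 7: +2 fires, +2 burnt (F count now 2)
Step 8: +0 fires, +2 burnt (F count now 0)
Fire out after step 8
Initially T: 27, now '.': 35
Total burnt (originally-T cells now '.'): 26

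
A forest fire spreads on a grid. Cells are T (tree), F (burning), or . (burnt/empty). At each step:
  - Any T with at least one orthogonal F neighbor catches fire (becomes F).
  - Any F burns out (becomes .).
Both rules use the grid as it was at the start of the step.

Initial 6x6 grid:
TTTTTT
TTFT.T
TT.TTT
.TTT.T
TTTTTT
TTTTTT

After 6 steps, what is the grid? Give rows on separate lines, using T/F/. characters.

Step 1: 3 trees catch fire, 1 burn out
  TTFTTT
  TF.F.T
  TT.TTT
  .TTT.T
  TTTTTT
  TTTTTT
Step 2: 5 trees catch fire, 3 burn out
  TF.FTT
  F....T
  TF.FTT
  .TTT.T
  TTTTTT
  TTTTTT
Step 3: 6 trees catch fire, 5 burn out
  F...FT
  .....T
  F...FT
  .FTF.T
  TTTTTT
  TTTTTT
Step 4: 5 trees catch fire, 6 burn out
  .....F
  .....T
  .....F
  ..F..T
  TFTFTT
  TTTTTT
Step 5: 7 trees catch fire, 5 burn out
  ......
  .....F
  ......
  .....F
  F.F.FT
  TFTFTT
Step 6: 4 trees catch fire, 7 burn out
  ......
  ......
  ......
  ......
  .....F
  F.F.FT

......
......
......
......
.....F
F.F.FT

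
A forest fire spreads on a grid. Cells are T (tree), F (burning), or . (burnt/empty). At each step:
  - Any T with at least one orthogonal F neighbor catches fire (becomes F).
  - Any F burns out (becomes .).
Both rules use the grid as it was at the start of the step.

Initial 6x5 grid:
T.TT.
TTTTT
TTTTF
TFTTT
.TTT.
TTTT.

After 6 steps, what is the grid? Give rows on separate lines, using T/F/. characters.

Step 1: 7 trees catch fire, 2 burn out
  T.TT.
  TTTTF
  TFTF.
  F.FTF
  .FTT.
  TTTT.
Step 2: 7 trees catch fire, 7 burn out
  T.TT.
  TFTF.
  F.F..
  ...F.
  ..FT.
  TFTT.
Step 3: 6 trees catch fire, 7 burn out
  T.TF.
  F.F..
  .....
  .....
  ...F.
  F.FT.
Step 4: 3 trees catch fire, 6 burn out
  F.F..
  .....
  .....
  .....
  .....
  ...F.
Step 5: 0 trees catch fire, 3 burn out
  .....
  .....
  .....
  .....
  .....
  .....
Step 6: 0 trees catch fire, 0 burn out
  .....
  .....
  .....
  .....
  .....
  .....

.....
.....
.....
.....
.....
.....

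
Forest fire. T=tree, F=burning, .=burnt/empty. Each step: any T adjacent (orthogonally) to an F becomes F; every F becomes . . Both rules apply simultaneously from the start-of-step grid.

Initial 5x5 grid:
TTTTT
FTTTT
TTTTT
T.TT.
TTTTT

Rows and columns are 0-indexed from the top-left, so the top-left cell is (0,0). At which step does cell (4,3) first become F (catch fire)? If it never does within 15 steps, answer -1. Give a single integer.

Step 1: cell (4,3)='T' (+3 fires, +1 burnt)
Step 2: cell (4,3)='T' (+4 fires, +3 burnt)
Step 3: cell (4,3)='T' (+4 fires, +4 burnt)
Step 4: cell (4,3)='T' (+5 fires, +4 burnt)
Step 5: cell (4,3)='T' (+4 fires, +5 burnt)
Step 6: cell (4,3)='F' (+1 fires, +4 burnt)
  -> target ignites at step 6
Step 7: cell (4,3)='.' (+1 fires, +1 burnt)
Step 8: cell (4,3)='.' (+0 fires, +1 burnt)
  fire out at step 8

6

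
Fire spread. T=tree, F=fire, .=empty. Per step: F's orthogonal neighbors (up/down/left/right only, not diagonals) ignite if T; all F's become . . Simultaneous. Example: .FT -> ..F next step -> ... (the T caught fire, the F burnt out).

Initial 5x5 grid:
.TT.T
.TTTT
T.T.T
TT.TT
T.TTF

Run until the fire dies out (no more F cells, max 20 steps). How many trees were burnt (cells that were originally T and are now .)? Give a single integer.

Step 1: +2 fires, +1 burnt (F count now 2)
Step 2: +3 fires, +2 burnt (F count now 3)
Step 3: +1 fires, +3 burnt (F count now 1)
Step 4: +2 fires, +1 burnt (F count now 2)
Step 5: +1 fires, +2 burnt (F count now 1)
Step 6: +3 fires, +1 burnt (F count now 3)
Step 7: +1 fires, +3 burnt (F count now 1)
Step 8: +0 fires, +1 burnt (F count now 0)
Fire out after step 8
Initially T: 17, now '.': 21
Total burnt (originally-T cells now '.'): 13

Answer: 13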